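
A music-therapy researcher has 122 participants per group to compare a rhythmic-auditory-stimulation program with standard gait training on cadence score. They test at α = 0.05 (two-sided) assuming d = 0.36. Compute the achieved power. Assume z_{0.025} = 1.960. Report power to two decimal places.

power ≈ 0.80

For two equal groups, power = Φ(d·√(n/2) − z_{α/2}).
d·√(n/2) = 0.36 × √(122/2) = 0.36 × 7.810 = 2.812.
z_β = 2.812 − 1.960 = 0.852.
Power = Φ(0.852) = 0.803.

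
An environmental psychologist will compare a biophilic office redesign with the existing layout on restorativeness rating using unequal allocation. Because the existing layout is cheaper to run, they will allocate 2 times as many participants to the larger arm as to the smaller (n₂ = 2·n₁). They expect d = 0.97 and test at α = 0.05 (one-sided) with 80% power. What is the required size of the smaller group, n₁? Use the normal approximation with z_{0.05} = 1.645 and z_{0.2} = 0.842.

n₁ = 10

With allocation ratio k = n₂/n₁ = 2, Var(x̄₁−x̄₂) = σ²(1/n₁ + 1/(k·n₁)) = σ²·(k+1)/(k·n₁).
So n₁ = (1 + 1/k)·((z_{α} + z_β)/d)² = 1.500 × (2.487/0.97)².
n₁ = 1.500 × 6.57 = 9.9.
Round up: n₁ = 10, giving n₂ = 2 × 10 = 20.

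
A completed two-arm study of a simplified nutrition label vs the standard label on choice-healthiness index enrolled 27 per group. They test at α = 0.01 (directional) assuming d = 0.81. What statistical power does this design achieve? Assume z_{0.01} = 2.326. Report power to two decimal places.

power ≈ 0.74

For two equal groups, power = Φ(d·√(n/2) − z_{α}).
d·√(n/2) = 0.81 × √(27/2) = 0.81 × 3.674 = 2.976.
z_β = 2.976 − 2.326 = 0.650.
Power = Φ(0.650) = 0.742.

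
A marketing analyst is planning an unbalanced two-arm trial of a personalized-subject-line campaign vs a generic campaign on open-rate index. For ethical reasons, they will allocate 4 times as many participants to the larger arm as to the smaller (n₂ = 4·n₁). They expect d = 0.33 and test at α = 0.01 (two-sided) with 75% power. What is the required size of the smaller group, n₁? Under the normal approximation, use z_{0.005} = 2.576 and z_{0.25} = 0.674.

With allocation ratio k = n₂/n₁ = 4, Var(x̄₁−x̄₂) = σ²(1/n₁ + 1/(k·n₁)) = σ²·(k+1)/(k·n₁).
So n₁ = (1 + 1/k)·((z_{α/2} + z_β)/d)² = 1.250 × (3.250/0.33)².
n₁ = 1.250 × 96.99 = 121.2.
Round up: n₁ = 122, giving n₂ = 4 × 122 = 488.

n₁ = 122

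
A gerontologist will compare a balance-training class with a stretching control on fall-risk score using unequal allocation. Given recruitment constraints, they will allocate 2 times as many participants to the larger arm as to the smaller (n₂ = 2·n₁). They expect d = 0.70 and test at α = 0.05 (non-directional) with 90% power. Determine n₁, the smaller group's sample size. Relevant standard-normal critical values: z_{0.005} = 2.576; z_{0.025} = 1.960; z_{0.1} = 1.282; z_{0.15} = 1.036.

With allocation ratio k = n₂/n₁ = 2, Var(x̄₁−x̄₂) = σ²(1/n₁ + 1/(k·n₁)) = σ²·(k+1)/(k·n₁).
So n₁ = (1 + 1/k)·((z_{α/2} + z_β)/d)² = 1.500 × (3.242/0.70)².
n₁ = 1.500 × 21.45 = 32.2.
Round up: n₁ = 33, giving n₂ = 2 × 33 = 66.

n₁ = 33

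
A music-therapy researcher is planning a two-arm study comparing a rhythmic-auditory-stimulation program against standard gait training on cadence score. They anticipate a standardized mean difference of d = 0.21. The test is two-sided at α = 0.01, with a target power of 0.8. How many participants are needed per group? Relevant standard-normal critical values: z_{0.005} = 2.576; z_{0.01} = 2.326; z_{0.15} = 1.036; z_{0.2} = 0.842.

For two independent groups with equal n: n = 2·((z_{α/2} + z_β) / d)².
z_{α/2} + z_β = 2.576 + 0.842 = 3.418.
n = 2 × (3.418 / 0.21)² = 2 × 16.276² = 2 × 264.91 = 529.8.
Round up to the next whole participant.

n = 530 per group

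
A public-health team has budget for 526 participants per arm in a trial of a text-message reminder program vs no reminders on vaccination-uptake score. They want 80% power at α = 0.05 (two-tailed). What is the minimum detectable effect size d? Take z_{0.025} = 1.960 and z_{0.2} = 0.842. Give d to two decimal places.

d_min ≈ 0.17

For two independent groups of n = 526 each: d_min = (z_{α/2} + z_β)·√(2/n).
z-sum = 1.960 + 0.842 = 2.802.
d_min = 2.802 × √(2/526) = 2.802 × 0.0617 = 0.173.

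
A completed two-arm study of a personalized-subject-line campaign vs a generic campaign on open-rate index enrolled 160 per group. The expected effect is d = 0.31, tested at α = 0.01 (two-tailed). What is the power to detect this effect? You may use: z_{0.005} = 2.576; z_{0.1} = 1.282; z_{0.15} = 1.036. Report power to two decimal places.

For two equal groups, power = Φ(d·√(n/2) − z_{α/2}).
d·√(n/2) = 0.31 × √(160/2) = 0.31 × 8.944 = 2.773.
z_β = 2.773 − 2.576 = 0.197.
Power = Φ(0.197) = 0.578.

power ≈ 0.58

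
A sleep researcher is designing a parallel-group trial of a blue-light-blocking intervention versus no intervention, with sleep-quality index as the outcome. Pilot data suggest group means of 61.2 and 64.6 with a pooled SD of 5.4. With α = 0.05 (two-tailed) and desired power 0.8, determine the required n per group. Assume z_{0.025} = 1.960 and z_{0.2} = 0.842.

n = 40 per group

Cohen's d = |M₁ − M₂| / SD_pooled = |61.2 − 64.6| / 5.4 = 3.4 / 5.4 = 0.630.
For two independent groups with equal n: n = 2·((z_{α/2} + z_β) / d)².
z_{α/2} + z_β = 1.960 + 0.842 = 2.802.
n = 2 × (2.802 / 0.630)² = 2 × 4.448² = 2 × 19.78 = 39.6.
Round up to the next whole participant.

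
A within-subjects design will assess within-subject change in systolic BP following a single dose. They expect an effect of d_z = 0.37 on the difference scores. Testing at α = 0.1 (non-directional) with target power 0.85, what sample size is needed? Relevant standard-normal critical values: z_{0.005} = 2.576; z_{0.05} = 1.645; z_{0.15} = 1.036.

For a paired (one-sample on differences) test: n = ((z_{α/2} + z_β) / d)².
z_{α/2} + z_β = 1.645 + 1.036 = 2.681.
n = (2.681 / 0.37)² = 7.246² = 52.50.
Round up.

n = 53 pairs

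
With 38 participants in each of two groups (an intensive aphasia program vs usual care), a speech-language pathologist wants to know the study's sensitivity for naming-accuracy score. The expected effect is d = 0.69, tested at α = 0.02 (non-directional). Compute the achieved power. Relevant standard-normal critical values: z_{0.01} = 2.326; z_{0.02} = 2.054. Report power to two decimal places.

power ≈ 0.75

For two equal groups, power = Φ(d·√(n/2) − z_{α/2}).
d·√(n/2) = 0.69 × √(38/2) = 0.69 × 4.359 = 3.008.
z_β = 3.008 − 2.326 = 0.682.
Power = Φ(0.682) = 0.752.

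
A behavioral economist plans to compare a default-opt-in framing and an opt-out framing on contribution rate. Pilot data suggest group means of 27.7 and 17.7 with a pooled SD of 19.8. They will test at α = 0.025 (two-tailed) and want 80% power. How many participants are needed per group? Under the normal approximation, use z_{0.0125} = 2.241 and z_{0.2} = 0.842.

Cohen's d = |M₁ − M₂| / SD_pooled = |27.7 − 17.7| / 19.8 = 10.0 / 19.8 = 0.505.
For two independent groups with equal n: n = 2·((z_{α/2} + z_β) / d)².
z_{α/2} + z_β = 2.241 + 0.842 = 3.083.
n = 2 × (3.083 / 0.505)² = 2 × 6.105² = 2 × 37.27 = 74.5.
Round up to the next whole participant.

n = 75 per group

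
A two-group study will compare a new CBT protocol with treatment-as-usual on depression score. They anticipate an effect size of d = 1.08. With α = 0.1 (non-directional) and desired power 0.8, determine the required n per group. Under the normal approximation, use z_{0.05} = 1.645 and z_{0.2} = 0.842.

n = 11 per group

For two independent groups with equal n: n = 2·((z_{α/2} + z_β) / d)².
z_{α/2} + z_β = 1.645 + 0.842 = 2.487.
n = 2 × (2.487 / 1.08)² = 2 × 2.303² = 2 × 5.30 = 10.6.
Round up to the next whole participant.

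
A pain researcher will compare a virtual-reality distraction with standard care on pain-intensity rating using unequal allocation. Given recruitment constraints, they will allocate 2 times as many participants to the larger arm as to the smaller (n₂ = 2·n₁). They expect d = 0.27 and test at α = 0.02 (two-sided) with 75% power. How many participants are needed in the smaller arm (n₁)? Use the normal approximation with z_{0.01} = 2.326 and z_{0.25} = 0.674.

With allocation ratio k = n₂/n₁ = 2, Var(x̄₁−x̄₂) = σ²(1/n₁ + 1/(k·n₁)) = σ²·(k+1)/(k·n₁).
So n₁ = (1 + 1/k)·((z_{α/2} + z_β)/d)² = 1.500 × (3.000/0.27)².
n₁ = 1.500 × 123.46 = 185.2.
Round up: n₁ = 186, giving n₂ = 2 × 186 = 372.

n₁ = 186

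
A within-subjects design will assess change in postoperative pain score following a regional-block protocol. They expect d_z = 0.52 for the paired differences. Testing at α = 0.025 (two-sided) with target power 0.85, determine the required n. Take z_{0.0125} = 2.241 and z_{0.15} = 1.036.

n = 40 pairs

For a paired (one-sample on differences) test: n = ((z_{α/2} + z_β) / d)².
z_{α/2} + z_β = 2.241 + 1.036 = 3.277.
n = (3.277 / 0.52)² = 6.302² = 39.71.
Round up.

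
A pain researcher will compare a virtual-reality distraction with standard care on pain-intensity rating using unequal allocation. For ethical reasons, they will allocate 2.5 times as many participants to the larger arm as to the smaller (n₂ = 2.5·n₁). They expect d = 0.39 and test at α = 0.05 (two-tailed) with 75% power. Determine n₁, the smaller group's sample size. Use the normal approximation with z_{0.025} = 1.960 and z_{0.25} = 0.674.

With allocation ratio k = n₂/n₁ = 2.5, Var(x̄₁−x̄₂) = σ²(1/n₁ + 1/(k·n₁)) = σ²·(k+1)/(k·n₁).
So n₁ = (1 + 1/k)·((z_{α/2} + z_β)/d)² = 1.400 × (2.634/0.39)².
n₁ = 1.400 × 45.61 = 63.9.
Round up: n₁ = 64, giving n₂ = 2.5 × 64 = 160.

n₁ = 64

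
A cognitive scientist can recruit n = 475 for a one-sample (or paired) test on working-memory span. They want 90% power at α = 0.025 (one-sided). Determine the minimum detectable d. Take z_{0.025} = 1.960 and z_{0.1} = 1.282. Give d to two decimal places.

For a single sample (or paired design) of n = 475: d_min = (z_{α} + z_β)/√n.
z-sum = 1.960 + 1.282 = 3.242.
d_min = 3.242 / √475 = 3.242 / 21.794 = 0.149.

d_min ≈ 0.15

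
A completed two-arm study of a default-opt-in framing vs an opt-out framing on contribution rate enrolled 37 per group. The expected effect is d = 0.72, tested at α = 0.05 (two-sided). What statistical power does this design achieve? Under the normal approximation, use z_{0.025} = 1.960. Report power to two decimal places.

For two equal groups, power = Φ(d·√(n/2) − z_{α/2}).
d·√(n/2) = 0.72 × √(37/2) = 0.72 × 4.301 = 3.097.
z_β = 3.097 − 1.960 = 1.137.
Power = Φ(1.137) = 0.872.

power ≈ 0.87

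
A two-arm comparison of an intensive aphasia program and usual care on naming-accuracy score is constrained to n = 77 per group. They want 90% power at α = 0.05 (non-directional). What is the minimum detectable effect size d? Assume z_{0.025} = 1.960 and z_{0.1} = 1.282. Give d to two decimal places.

d_min ≈ 0.52

For two independent groups of n = 77 each: d_min = (z_{α/2} + z_β)·√(2/n).
z-sum = 1.960 + 1.282 = 3.242.
d_min = 3.242 × √(2/77) = 3.242 × 0.1612 = 0.522.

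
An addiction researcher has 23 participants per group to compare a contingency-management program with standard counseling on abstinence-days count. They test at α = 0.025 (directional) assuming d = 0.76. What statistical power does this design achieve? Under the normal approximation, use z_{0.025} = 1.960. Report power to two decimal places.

For two equal groups, power = Φ(d·√(n/2) − z_{α}).
d·√(n/2) = 0.76 × √(23/2) = 0.76 × 3.391 = 2.577.
z_β = 2.577 − 1.960 = 0.617.
Power = Φ(0.617) = 0.731.

power ≈ 0.73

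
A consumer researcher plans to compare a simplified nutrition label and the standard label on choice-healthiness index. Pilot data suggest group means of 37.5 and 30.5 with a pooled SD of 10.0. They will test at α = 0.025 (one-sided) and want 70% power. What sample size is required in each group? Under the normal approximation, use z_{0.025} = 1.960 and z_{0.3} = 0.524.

n = 26 per group

Cohen's d = |M₁ − M₂| / SD_pooled = |37.5 − 30.5| / 10.0 = 7.0 / 10.0 = 0.700.
For two independent groups with equal n: n = 2·((z_{α} + z_β) / d)².
z_{α} + z_β = 1.960 + 0.524 = 2.484.
n = 2 × (2.484 / 0.700)² = 2 × 3.549² = 2 × 12.59 = 25.2.
Round up to the next whole participant.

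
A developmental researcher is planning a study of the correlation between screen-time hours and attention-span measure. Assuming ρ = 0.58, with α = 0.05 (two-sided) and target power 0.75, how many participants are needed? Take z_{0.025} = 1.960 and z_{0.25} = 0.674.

n = 19

Fisher's z: C = ½·ln((1+r)/(1−r)) = ½·ln(3.7619) = 0.6625.
n = ((z_{α/2} + z_β)/C)² + 3.
(1.960 + 0.674) / 0.6625 = 2.634 / 0.6625 = 3.976.
n = 3.976² + 3 = 15.81 + 3 = 18.8.
Round up.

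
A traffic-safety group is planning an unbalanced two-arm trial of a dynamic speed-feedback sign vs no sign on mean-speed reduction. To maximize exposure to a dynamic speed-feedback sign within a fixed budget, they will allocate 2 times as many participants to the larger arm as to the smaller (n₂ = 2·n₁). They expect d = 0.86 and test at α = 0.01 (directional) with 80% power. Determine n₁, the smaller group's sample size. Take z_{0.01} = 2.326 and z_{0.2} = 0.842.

With allocation ratio k = n₂/n₁ = 2, Var(x̄₁−x̄₂) = σ²(1/n₁ + 1/(k·n₁)) = σ²·(k+1)/(k·n₁).
So n₁ = (1 + 1/k)·((z_{α} + z_β)/d)² = 1.500 × (3.168/0.86)².
n₁ = 1.500 × 13.57 = 20.4.
Round up: n₁ = 21, giving n₂ = 2 × 21 = 42.

n₁ = 21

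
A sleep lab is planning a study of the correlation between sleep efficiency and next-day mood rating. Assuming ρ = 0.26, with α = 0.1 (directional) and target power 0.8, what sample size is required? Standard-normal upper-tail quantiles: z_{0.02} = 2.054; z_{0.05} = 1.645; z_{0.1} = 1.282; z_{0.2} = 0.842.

n = 67

Fisher's z: C = ½·ln((1+r)/(1−r)) = ½·ln(1.7027) = 0.2661.
n = ((z_{α} + z_β)/C)² + 3.
(1.282 + 0.842) / 0.2661 = 2.124 / 0.2661 = 7.982.
n = 7.982² + 3 = 63.71 + 3 = 66.7.
Round up.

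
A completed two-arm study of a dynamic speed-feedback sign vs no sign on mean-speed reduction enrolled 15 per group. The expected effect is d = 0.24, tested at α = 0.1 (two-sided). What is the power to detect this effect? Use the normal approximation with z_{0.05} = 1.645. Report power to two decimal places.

For two equal groups, power = Φ(d·√(n/2) − z_{α/2}).
d·√(n/2) = 0.24 × √(15/2) = 0.24 × 2.739 = 0.657.
z_β = 0.657 − 1.645 = -0.988.
Power = Φ(-0.988) = 0.162.

power ≈ 0.16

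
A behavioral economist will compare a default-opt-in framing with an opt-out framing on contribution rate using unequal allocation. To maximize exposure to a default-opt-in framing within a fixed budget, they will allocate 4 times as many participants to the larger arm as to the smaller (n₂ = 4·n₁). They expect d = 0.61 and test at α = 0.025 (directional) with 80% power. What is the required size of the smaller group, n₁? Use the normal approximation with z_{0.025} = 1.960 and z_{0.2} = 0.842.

n₁ = 27

With allocation ratio k = n₂/n₁ = 4, Var(x̄₁−x̄₂) = σ²(1/n₁ + 1/(k·n₁)) = σ²·(k+1)/(k·n₁).
So n₁ = (1 + 1/k)·((z_{α} + z_β)/d)² = 1.250 × (2.802/0.61)².
n₁ = 1.250 × 21.10 = 26.4.
Round up: n₁ = 27, giving n₂ = 4 × 27 = 108.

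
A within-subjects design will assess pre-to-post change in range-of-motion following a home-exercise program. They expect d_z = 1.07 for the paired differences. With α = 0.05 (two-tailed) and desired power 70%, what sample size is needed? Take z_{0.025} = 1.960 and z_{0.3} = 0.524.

n = 6 pairs

For a paired (one-sample on differences) test: n = ((z_{α/2} + z_β) / d)².
z_{α/2} + z_β = 1.960 + 0.524 = 2.484.
n = (2.484 / 1.07)² = 2.321² = 5.39.
Round up.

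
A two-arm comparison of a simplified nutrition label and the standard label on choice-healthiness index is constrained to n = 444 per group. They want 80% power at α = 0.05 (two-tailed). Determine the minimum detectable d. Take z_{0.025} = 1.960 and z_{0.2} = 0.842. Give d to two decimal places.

For two independent groups of n = 444 each: d_min = (z_{α/2} + z_β)·√(2/n).
z-sum = 1.960 + 0.842 = 2.802.
d_min = 2.802 × √(2/444) = 2.802 × 0.0671 = 0.188.

d_min ≈ 0.19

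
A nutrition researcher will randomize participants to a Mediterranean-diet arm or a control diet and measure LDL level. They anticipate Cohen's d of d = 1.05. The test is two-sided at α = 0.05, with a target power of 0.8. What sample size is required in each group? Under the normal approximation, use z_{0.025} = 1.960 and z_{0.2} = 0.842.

For two independent groups with equal n: n = 2·((z_{α/2} + z_β) / d)².
z_{α/2} + z_β = 1.960 + 0.842 = 2.802.
n = 2 × (2.802 / 1.05)² = 2 × 2.669² = 2 × 7.12 = 14.2.
Round up to the next whole participant.

n = 15 per group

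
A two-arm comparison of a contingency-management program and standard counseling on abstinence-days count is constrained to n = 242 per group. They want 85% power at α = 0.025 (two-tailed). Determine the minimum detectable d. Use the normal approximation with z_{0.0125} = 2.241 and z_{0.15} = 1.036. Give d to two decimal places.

For two independent groups of n = 242 each: d_min = (z_{α/2} + z_β)·√(2/n).
z-sum = 2.241 + 1.036 = 3.277.
d_min = 3.277 × √(2/242) = 3.277 × 0.0909 = 0.298.

d_min ≈ 0.30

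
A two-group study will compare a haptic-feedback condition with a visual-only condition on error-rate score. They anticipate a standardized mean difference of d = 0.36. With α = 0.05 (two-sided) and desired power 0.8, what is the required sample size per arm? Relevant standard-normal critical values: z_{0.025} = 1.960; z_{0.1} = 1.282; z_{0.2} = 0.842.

n = 122 per group

For two independent groups with equal n: n = 2·((z_{α/2} + z_β) / d)².
z_{α/2} + z_β = 1.960 + 0.842 = 2.802.
n = 2 × (2.802 / 0.36)² = 2 × 7.783² = 2 × 60.58 = 121.2.
Round up to the next whole participant.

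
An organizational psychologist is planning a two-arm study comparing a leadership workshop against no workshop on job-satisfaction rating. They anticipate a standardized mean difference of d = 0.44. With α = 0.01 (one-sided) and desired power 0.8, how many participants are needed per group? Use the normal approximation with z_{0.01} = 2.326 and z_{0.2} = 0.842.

For two independent groups with equal n: n = 2·((z_{α} + z_β) / d)².
z_{α} + z_β = 2.326 + 0.842 = 3.168.
n = 2 × (3.168 / 0.44)² = 2 × 7.200² = 2 × 51.84 = 103.7.
Round up to the next whole participant.

n = 104 per group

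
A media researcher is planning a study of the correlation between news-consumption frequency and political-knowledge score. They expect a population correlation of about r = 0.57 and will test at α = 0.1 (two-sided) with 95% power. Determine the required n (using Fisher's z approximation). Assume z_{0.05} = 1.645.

n = 29

Fisher's z: C = ½·ln((1+r)/(1−r)) = ½·ln(3.6512) = 0.6475.
n = ((z_{α/2} + z_β)/C)² + 3.
(1.645 + 1.645) / 0.6475 = 3.290 / 0.6475 = 5.081.
n = 5.081² + 3 = 25.82 + 3 = 28.8.
Round up.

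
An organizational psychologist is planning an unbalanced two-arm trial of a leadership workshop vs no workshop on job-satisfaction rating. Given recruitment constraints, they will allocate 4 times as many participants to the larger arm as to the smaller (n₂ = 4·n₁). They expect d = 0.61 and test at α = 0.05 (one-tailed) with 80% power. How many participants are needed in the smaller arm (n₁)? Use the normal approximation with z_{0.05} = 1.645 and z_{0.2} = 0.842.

n₁ = 21

With allocation ratio k = n₂/n₁ = 4, Var(x̄₁−x̄₂) = σ²(1/n₁ + 1/(k·n₁)) = σ²·(k+1)/(k·n₁).
So n₁ = (1 + 1/k)·((z_{α} + z_β)/d)² = 1.250 × (2.487/0.61)².
n₁ = 1.250 × 16.62 = 20.8.
Round up: n₁ = 21, giving n₂ = 4 × 21 = 84.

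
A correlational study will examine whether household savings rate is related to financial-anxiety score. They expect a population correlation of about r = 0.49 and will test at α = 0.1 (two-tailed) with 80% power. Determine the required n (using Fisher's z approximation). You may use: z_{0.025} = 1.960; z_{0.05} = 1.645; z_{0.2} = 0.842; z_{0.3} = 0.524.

Fisher's z: C = ½·ln((1+r)/(1−r)) = ½·ln(2.9216) = 0.5361.
n = ((z_{α/2} + z_β)/C)² + 3.
(1.645 + 0.842) / 0.5361 = 2.487 / 0.5361 = 4.639.
n = 4.639² + 3 = 21.52 + 3 = 24.5.
Round up.

n = 25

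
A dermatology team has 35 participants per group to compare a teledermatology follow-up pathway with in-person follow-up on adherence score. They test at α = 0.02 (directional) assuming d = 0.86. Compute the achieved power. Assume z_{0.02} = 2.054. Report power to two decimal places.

For two equal groups, power = Φ(d·√(n/2) − z_{α}).
d·√(n/2) = 0.86 × √(35/2) = 0.86 × 4.183 = 3.598.
z_β = 3.598 − 2.054 = 1.544.
Power = Φ(1.544) = 0.939.

power ≈ 0.94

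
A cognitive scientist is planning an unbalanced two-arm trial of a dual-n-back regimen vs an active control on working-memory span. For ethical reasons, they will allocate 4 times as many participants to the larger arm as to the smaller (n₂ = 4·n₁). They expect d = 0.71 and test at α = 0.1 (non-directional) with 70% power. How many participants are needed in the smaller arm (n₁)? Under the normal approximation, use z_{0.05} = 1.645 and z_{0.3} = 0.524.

n₁ = 12

With allocation ratio k = n₂/n₁ = 4, Var(x̄₁−x̄₂) = σ²(1/n₁ + 1/(k·n₁)) = σ²·(k+1)/(k·n₁).
So n₁ = (1 + 1/k)·((z_{α/2} + z_β)/d)² = 1.250 × (2.169/0.71)².
n₁ = 1.250 × 9.33 = 11.7.
Round up: n₁ = 12, giving n₂ = 4 × 12 = 48.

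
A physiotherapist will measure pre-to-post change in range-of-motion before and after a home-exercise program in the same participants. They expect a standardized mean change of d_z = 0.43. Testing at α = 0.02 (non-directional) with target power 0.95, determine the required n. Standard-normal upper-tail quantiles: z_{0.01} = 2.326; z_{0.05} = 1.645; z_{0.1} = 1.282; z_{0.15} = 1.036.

For a paired (one-sample on differences) test: n = ((z_{α/2} + z_β) / d)².
z_{α/2} + z_β = 2.326 + 1.645 = 3.971.
n = (3.971 / 0.43)² = 9.235² = 85.28.
Round up.

n = 86 pairs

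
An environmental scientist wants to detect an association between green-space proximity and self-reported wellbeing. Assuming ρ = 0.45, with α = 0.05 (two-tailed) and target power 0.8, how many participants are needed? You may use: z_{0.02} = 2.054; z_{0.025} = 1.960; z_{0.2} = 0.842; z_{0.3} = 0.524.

n = 37

Fisher's z: C = ½·ln((1+r)/(1−r)) = ½·ln(2.6364) = 0.4847.
n = ((z_{α/2} + z_β)/C)² + 3.
(1.960 + 0.842) / 0.4847 = 2.802 / 0.4847 = 5.781.
n = 5.781² + 3 = 33.42 + 3 = 36.4.
Round up.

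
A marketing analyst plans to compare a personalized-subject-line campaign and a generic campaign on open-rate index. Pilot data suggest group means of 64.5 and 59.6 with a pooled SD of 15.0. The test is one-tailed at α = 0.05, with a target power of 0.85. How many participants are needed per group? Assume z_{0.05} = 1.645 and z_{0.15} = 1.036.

Cohen's d = |M₁ − M₂| / SD_pooled = |64.5 − 59.6| / 15.0 = 4.9 / 15.0 = 0.327.
For two independent groups with equal n: n = 2·((z_{α} + z_β) / d)².
z_{α} + z_β = 1.645 + 1.036 = 2.681.
n = 2 × (2.681 / 0.327)² = 2 × 8.199² = 2 × 67.22 = 134.4.
Round up to the next whole participant.

n = 135 per group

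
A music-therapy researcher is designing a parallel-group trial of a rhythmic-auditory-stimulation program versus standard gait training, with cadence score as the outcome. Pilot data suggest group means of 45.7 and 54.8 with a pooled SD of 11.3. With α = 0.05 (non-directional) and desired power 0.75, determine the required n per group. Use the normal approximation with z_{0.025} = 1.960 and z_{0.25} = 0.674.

Cohen's d = |M₁ − M₂| / SD_pooled = |45.7 − 54.8| / 11.3 = 9.1 / 11.3 = 0.805.
For two independent groups with equal n: n = 2·((z_{α/2} + z_β) / d)².
z_{α/2} + z_β = 1.960 + 0.674 = 2.634.
n = 2 × (2.634 / 0.805)² = 2 × 3.272² = 2 × 10.71 = 21.4.
Round up to the next whole participant.

n = 22 per group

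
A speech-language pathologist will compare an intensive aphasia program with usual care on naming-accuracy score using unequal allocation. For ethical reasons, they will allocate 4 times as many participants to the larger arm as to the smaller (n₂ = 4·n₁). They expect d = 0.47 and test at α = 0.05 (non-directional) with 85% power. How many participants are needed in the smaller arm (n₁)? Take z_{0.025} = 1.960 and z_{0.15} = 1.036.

With allocation ratio k = n₂/n₁ = 4, Var(x̄₁−x̄₂) = σ²(1/n₁ + 1/(k·n₁)) = σ²·(k+1)/(k·n₁).
So n₁ = (1 + 1/k)·((z_{α/2} + z_β)/d)² = 1.250 × (2.996/0.47)².
n₁ = 1.250 × 40.63 = 50.8.
Round up: n₁ = 51, giving n₂ = 4 × 51 = 204.

n₁ = 51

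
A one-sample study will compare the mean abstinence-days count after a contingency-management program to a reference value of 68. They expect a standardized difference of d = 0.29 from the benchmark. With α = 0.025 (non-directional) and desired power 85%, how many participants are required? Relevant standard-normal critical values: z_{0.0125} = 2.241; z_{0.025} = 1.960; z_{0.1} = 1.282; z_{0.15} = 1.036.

n = 128

For a one-sample test: n = ((z_{α/2} + z_β) / d)².
z_{α/2} + z_β = 2.241 + 1.036 = 3.277.
n = (3.277 / 0.29)² = 11.300² = 127.69.
Round up.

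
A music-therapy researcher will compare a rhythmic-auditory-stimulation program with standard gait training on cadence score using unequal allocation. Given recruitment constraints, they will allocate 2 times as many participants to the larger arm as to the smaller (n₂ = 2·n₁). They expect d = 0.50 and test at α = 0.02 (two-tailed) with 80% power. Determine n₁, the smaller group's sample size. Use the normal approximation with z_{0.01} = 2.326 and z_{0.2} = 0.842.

With allocation ratio k = n₂/n₁ = 2, Var(x̄₁−x̄₂) = σ²(1/n₁ + 1/(k·n₁)) = σ²·(k+1)/(k·n₁).
So n₁ = (1 + 1/k)·((z_{α/2} + z_β)/d)² = 1.500 × (3.168/0.50)².
n₁ = 1.500 × 40.14 = 60.2.
Round up: n₁ = 61, giving n₂ = 2 × 61 = 122.

n₁ = 61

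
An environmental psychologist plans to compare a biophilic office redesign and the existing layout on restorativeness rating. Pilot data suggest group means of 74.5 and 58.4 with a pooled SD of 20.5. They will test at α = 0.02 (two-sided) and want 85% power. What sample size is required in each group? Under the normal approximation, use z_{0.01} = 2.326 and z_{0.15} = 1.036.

Cohen's d = |M₁ − M₂| / SD_pooled = |74.5 − 58.4| / 20.5 = 16.1 / 20.5 = 0.785.
For two independent groups with equal n: n = 2·((z_{α/2} + z_β) / d)².
z_{α/2} + z_β = 2.326 + 1.036 = 3.362.
n = 2 × (3.362 / 0.785)² = 2 × 4.283² = 2 × 18.34 = 36.7.
Round up to the next whole participant.

n = 37 per group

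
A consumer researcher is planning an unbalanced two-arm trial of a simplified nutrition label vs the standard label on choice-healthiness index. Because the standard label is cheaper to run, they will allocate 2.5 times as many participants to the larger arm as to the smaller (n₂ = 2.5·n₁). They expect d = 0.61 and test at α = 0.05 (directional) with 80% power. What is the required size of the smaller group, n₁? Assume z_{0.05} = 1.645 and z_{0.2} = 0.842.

With allocation ratio k = n₂/n₁ = 2.5, Var(x̄₁−x̄₂) = σ²(1/n₁ + 1/(k·n₁)) = σ²·(k+1)/(k·n₁).
So n₁ = (1 + 1/k)·((z_{α} + z_β)/d)² = 1.400 × (2.487/0.61)².
n₁ = 1.400 × 16.62 = 23.3.
Round up: n₁ = 24, giving n₂ = 2.5 × 24 = 60.

n₁ = 24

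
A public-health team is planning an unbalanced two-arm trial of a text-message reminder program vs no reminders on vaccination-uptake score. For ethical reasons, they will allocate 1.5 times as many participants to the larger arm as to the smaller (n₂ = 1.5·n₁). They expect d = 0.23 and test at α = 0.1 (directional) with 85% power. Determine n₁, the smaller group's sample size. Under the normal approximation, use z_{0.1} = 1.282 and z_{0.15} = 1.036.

With allocation ratio k = n₂/n₁ = 1.5, Var(x̄₁−x̄₂) = σ²(1/n₁ + 1/(k·n₁)) = σ²·(k+1)/(k·n₁).
So n₁ = (1 + 1/k)·((z_{α} + z_β)/d)² = 1.667 × (2.318/0.23)².
n₁ = 1.667 × 101.57 = 169.3.
Round up: n₁ = 170, giving n₂ = 1.5 × 170 = 255.

n₁ = 170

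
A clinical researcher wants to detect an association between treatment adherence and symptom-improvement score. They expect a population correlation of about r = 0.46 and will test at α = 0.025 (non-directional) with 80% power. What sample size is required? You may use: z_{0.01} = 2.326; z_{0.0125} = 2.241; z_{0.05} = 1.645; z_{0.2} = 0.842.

Fisher's z: C = ½·ln((1+r)/(1−r)) = ½·ln(2.7037) = 0.4973.
n = ((z_{α/2} + z_β)/C)² + 3.
(2.241 + 0.842) / 0.4973 = 3.083 / 0.4973 = 6.199.
n = 6.199² + 3 = 38.43 + 3 = 41.4.
Round up.

n = 42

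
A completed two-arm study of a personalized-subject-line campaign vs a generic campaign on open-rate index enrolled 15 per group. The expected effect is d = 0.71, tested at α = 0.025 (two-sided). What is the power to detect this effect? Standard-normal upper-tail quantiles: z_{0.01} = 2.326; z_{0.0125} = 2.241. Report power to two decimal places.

For two equal groups, power = Φ(d·√(n/2) − z_{α/2}).
d·√(n/2) = 0.71 × √(15/2) = 0.71 × 2.739 = 1.944.
z_β = 1.944 − 2.241 = -0.297.
Power = Φ(-0.297) = 0.383.

power ≈ 0.38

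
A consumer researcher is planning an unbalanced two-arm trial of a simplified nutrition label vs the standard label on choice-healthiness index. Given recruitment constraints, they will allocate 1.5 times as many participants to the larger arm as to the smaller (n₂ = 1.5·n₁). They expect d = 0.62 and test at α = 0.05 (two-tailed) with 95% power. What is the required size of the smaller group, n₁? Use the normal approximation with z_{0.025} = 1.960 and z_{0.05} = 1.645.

With allocation ratio k = n₂/n₁ = 1.5, Var(x̄₁−x̄₂) = σ²(1/n₁ + 1/(k·n₁)) = σ²·(k+1)/(k·n₁).
So n₁ = (1 + 1/k)·((z_{α/2} + z_β)/d)² = 1.667 × (3.605/0.62)².
n₁ = 1.667 × 33.81 = 56.3.
Round up: n₁ = 57, giving n₂ = ⌈1.5 × 57⌉ = ⌈85.5⌉ = 86.

n₁ = 57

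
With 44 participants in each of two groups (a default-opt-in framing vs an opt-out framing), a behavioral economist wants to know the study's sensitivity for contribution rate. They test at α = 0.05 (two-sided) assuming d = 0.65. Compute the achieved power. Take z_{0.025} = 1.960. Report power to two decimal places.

power ≈ 0.86

For two equal groups, power = Φ(d·√(n/2) − z_{α/2}).
d·√(n/2) = 0.65 × √(44/2) = 0.65 × 4.690 = 3.049.
z_β = 3.049 − 1.960 = 1.089.
Power = Φ(1.089) = 0.862.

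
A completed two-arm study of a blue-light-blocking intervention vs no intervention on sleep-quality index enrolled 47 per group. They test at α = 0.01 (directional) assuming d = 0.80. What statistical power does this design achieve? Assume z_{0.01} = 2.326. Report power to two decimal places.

power ≈ 0.94

For two equal groups, power = Φ(d·√(n/2) − z_{α}).
d·√(n/2) = 0.80 × √(47/2) = 0.80 × 4.848 = 3.878.
z_β = 3.878 − 2.326 = 1.552.
Power = Φ(1.552) = 0.940.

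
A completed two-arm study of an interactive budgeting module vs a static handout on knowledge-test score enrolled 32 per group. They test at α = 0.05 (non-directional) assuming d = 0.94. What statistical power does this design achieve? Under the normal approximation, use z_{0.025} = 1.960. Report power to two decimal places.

For two equal groups, power = Φ(d·√(n/2) − z_{α/2}).
d·√(n/2) = 0.94 × √(32/2) = 0.94 × 4.000 = 3.760.
z_β = 3.760 − 1.960 = 1.800.
Power = Φ(1.800) = 0.964.

power ≈ 0.96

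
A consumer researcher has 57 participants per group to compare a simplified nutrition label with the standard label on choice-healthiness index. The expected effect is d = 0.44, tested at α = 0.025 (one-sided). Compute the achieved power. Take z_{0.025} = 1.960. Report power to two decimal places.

For two equal groups, power = Φ(d·√(n/2) − z_{α}).
d·√(n/2) = 0.44 × √(57/2) = 0.44 × 5.339 = 2.349.
z_β = 2.349 − 1.960 = 0.389.
Power = Φ(0.389) = 0.651.

power ≈ 0.65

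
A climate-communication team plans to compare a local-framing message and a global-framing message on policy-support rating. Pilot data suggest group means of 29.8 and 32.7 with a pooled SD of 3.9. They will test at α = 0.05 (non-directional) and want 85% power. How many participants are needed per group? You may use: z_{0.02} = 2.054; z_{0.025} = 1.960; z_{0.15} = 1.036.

Cohen's d = |M₁ − M₂| / SD_pooled = |29.8 − 32.7| / 3.9 = 2.9 / 3.9 = 0.744.
For two independent groups with equal n: n = 2·((z_{α/2} + z_β) / d)².
z_{α/2} + z_β = 1.960 + 1.036 = 2.996.
n = 2 × (2.996 / 0.744)² = 2 × 4.027² = 2 × 16.22 = 32.4.
Round up to the next whole participant.

n = 33 per group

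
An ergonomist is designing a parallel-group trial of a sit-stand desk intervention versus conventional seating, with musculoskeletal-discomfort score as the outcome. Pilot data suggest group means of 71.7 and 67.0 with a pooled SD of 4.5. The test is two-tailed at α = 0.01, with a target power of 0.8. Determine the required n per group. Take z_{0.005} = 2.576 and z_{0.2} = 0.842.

n = 22 per group

Cohen's d = |M₁ − M₂| / SD_pooled = |71.7 − 67.0| / 4.5 = 4.7 / 4.5 = 1.044.
For two independent groups with equal n: n = 2·((z_{α/2} + z_β) / d)².
z_{α/2} + z_β = 2.576 + 0.842 = 3.418.
n = 2 × (3.418 / 1.044)² = 2 × 3.274² = 2 × 10.72 = 21.4.
Round up to the next whole participant.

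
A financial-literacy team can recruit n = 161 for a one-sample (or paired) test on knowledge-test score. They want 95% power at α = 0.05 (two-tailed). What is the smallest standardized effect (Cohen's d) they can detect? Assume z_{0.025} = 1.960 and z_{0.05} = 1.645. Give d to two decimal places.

For a single sample (or paired design) of n = 161: d_min = (z_{α/2} + z_β)/√n.
z-sum = 1.960 + 1.645 = 3.605.
d_min = 3.605 / √161 = 3.605 / 12.689 = 0.284.

d_min ≈ 0.28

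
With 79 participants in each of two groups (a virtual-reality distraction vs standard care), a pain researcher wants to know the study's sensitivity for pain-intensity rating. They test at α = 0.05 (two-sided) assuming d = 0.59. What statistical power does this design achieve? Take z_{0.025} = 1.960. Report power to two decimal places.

power ≈ 0.96

For two equal groups, power = Φ(d·√(n/2) − z_{α/2}).
d·√(n/2) = 0.59 × √(79/2) = 0.59 × 6.285 = 3.708.
z_β = 3.708 − 1.960 = 1.748.
Power = Φ(1.748) = 0.960.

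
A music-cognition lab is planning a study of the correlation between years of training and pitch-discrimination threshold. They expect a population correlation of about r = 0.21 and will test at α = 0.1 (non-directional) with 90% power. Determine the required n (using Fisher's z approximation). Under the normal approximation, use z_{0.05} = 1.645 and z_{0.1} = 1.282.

n = 192

Fisher's z: C = ½·ln((1+r)/(1−r)) = ½·ln(1.5316) = 0.2132.
n = ((z_{α/2} + z_β)/C)² + 3.
(1.645 + 1.282) / 0.2132 = 2.927 / 0.2132 = 13.729.
n = 13.729² + 3 = 188.48 + 3 = 191.5.
Round up.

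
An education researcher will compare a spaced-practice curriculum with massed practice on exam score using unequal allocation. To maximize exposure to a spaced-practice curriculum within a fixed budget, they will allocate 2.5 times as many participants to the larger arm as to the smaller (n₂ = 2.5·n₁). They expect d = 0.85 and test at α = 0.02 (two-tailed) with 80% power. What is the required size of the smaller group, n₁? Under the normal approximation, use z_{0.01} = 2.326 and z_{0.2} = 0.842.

With allocation ratio k = n₂/n₁ = 2.5, Var(x̄₁−x̄₂) = σ²(1/n₁ + 1/(k·n₁)) = σ²·(k+1)/(k·n₁).
So n₁ = (1 + 1/k)·((z_{α/2} + z_β)/d)² = 1.400 × (3.168/0.85)².
n₁ = 1.400 × 13.89 = 19.4.
Round up: n₁ = 20, giving n₂ = 2.5 × 20 = 50.

n₁ = 20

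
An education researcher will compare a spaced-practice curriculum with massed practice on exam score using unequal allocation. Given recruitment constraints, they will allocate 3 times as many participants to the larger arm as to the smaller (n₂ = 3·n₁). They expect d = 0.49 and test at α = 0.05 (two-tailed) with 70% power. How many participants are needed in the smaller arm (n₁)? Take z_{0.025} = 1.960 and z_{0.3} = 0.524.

With allocation ratio k = n₂/n₁ = 3, Var(x̄₁−x̄₂) = σ²(1/n₁ + 1/(k·n₁)) = σ²·(k+1)/(k·n₁).
So n₁ = (1 + 1/k)·((z_{α/2} + z_β)/d)² = 1.333 × (2.484/0.49)².
n₁ = 1.333 × 25.70 = 34.3.
Round up: n₁ = 35, giving n₂ = 3 × 35 = 105.

n₁ = 35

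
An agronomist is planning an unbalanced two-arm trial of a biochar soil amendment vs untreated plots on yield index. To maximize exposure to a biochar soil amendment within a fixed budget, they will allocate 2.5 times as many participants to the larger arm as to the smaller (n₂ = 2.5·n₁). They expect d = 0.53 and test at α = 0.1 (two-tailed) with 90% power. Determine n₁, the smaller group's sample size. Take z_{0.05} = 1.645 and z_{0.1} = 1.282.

With allocation ratio k = n₂/n₁ = 2.5, Var(x̄₁−x̄₂) = σ²(1/n₁ + 1/(k·n₁)) = σ²·(k+1)/(k·n₁).
So n₁ = (1 + 1/k)·((z_{α/2} + z_β)/d)² = 1.400 × (2.927/0.53)².
n₁ = 1.400 × 30.50 = 42.7.
Round up: n₁ = 43, giving n₂ = ⌈2.5 × 43⌉ = ⌈107.5⌉ = 108.

n₁ = 43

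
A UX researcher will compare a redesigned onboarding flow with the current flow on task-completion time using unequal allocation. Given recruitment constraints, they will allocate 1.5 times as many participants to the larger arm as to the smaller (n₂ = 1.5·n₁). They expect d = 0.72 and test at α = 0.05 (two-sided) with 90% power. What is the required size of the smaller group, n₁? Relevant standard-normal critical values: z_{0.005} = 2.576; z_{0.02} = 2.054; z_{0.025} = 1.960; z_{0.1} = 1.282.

n₁ = 34

With allocation ratio k = n₂/n₁ = 1.5, Var(x̄₁−x̄₂) = σ²(1/n₁ + 1/(k·n₁)) = σ²·(k+1)/(k·n₁).
So n₁ = (1 + 1/k)·((z_{α/2} + z_β)/d)² = 1.667 × (3.242/0.72)².
n₁ = 1.667 × 20.28 = 33.8.
Round up: n₁ = 34, giving n₂ = 1.5 × 34 = 51.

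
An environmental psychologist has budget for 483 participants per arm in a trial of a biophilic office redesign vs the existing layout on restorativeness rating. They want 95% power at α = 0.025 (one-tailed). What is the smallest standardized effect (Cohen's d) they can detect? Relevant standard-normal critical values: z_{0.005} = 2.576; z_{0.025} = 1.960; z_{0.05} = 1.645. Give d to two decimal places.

d_min ≈ 0.23

For two independent groups of n = 483 each: d_min = (z_{α} + z_β)·√(2/n).
z-sum = 1.960 + 1.645 = 3.605.
d_min = 3.605 × √(2/483) = 3.605 × 0.0643 = 0.232.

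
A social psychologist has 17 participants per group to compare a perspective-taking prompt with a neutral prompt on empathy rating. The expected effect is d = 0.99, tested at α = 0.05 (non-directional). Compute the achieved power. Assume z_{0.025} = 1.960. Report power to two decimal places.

power ≈ 0.82

For two equal groups, power = Φ(d·√(n/2) − z_{α/2}).
d·√(n/2) = 0.99 × √(17/2) = 0.99 × 2.915 = 2.886.
z_β = 2.886 − 1.960 = 0.926.
Power = Φ(0.926) = 0.823.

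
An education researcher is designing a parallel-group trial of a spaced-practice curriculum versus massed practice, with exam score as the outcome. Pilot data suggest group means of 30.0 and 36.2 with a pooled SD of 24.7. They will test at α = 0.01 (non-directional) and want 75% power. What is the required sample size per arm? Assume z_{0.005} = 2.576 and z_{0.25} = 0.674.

n = 336 per group

Cohen's d = |M₁ − M₂| / SD_pooled = |30.0 − 36.2| / 24.7 = 6.2 / 24.7 = 0.251.
For two independent groups with equal n: n = 2·((z_{α/2} + z_β) / d)².
z_{α/2} + z_β = 2.576 + 0.674 = 3.250.
n = 2 × (3.250 / 0.251)² = 2 × 12.948² = 2 × 167.66 = 335.3.
Round up to the next whole participant.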